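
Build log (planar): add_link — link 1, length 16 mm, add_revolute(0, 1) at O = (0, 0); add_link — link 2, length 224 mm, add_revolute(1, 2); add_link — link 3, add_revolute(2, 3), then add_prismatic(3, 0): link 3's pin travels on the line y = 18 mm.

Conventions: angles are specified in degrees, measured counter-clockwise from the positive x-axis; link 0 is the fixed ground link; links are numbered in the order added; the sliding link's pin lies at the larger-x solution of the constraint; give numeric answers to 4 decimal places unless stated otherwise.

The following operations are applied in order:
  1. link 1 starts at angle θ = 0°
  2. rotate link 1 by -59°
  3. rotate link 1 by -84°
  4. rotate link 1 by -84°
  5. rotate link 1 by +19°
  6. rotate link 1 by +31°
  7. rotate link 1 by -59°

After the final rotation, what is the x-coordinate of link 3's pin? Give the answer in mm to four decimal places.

geometry: r = 16 mm, L = 224 mm, e = 18 mm; θ starts at 0°
rotate link 1 by -59°: θ ← 0° -59° = -59°
rotate link 1 by -84°: θ ← -59° -84° = -143°
rotate link 1 by -84°: θ ← -143° -84° = -227°
rotate link 1 by +19°: θ ← -227° +19° = -208°
rotate link 1 by +31°: θ ← -208° +31° = -177°
rotate link 1 by -59°: θ ← -177° -59° = -236°
crank pin P = (r cos θ, r sin θ) = (-8.947086, 13.264601)
h = r sin θ − e = 13.264601 − 18 = -4.735399
x = r cos θ + √(L² − h²) = -8.947086 + 223.949941 = 215.002854

215.0029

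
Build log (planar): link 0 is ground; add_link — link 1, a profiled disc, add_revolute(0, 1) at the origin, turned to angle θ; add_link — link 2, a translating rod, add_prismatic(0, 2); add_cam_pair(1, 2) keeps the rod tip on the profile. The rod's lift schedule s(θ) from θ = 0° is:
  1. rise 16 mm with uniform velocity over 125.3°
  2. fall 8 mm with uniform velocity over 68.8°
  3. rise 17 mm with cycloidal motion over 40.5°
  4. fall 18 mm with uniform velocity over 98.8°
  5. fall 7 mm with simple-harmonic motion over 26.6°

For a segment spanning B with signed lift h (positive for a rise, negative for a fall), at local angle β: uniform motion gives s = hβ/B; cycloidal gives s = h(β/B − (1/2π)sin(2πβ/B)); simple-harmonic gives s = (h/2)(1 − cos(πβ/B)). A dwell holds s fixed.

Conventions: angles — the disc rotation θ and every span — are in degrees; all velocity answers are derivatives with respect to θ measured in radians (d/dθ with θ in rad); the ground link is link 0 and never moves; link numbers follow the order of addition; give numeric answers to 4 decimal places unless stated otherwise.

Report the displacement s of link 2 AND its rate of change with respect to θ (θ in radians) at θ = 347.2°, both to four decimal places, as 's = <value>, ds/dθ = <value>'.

seg 1 [0°–125.3°] uniform, h=16: full span → s += 16 → s = 16.0000
seg 2 [125.3°–194.1°] uniform, h=-8: full span → s += -8 → s = 8.0000
seg 3 [194.1°–234.6°] cycloidal, h=17: full span → s += 17 → s = 25.0000
seg 4 [234.6°–333.4°] uniform, h=-18: full span → s += -18 → s = 7.0000
seg 5 [333.4°–360°] simple-harmonic, h=-7: θ=347.2° here. β=13.8, B=26.6. -7/2·(1 − cos(π·0.5188)) = -3.7066 → s = 3.2934
velocity in seg [333.4°–360°] (simple-harmonic), θ in radians: β = 13.8° = 0.2409 rad, B = 26.6° = 0.4643 rad; ds/dθ = (πh/(2B)) sin(πβ/B) = (π·(-7)/(2·0.4643)) sin(π·0.5188) = -23.642927 mm/rad

s = 3.2934, ds/dθ = -23.6429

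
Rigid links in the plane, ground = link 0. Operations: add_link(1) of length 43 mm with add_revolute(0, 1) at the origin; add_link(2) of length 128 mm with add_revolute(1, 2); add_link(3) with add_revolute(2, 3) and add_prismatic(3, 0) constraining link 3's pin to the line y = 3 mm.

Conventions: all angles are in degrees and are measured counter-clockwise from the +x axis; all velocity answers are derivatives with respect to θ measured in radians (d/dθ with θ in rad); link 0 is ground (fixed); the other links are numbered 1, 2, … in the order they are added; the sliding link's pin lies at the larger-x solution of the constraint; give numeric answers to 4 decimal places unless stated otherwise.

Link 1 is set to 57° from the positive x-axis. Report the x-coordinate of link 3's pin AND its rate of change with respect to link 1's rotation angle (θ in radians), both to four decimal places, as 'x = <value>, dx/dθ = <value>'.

geometry: r = 43 mm, L = 128 mm, e = 3 mm
crank pin P = (r cos θ, r sin θ) = (23.419479, 36.062834)
h = r sin θ − e = 36.062834 − 3 = 33.062834
x = r cos θ + √(L² − h²) = 23.419479 + 123.656172 = 147.075651
dx/dθ = −r sin θ − h·r cos θ/√(L² − h²) (θ in radians; h = 33.062834) = -42.324668

x = 147.0757, dx/dθ = -42.3247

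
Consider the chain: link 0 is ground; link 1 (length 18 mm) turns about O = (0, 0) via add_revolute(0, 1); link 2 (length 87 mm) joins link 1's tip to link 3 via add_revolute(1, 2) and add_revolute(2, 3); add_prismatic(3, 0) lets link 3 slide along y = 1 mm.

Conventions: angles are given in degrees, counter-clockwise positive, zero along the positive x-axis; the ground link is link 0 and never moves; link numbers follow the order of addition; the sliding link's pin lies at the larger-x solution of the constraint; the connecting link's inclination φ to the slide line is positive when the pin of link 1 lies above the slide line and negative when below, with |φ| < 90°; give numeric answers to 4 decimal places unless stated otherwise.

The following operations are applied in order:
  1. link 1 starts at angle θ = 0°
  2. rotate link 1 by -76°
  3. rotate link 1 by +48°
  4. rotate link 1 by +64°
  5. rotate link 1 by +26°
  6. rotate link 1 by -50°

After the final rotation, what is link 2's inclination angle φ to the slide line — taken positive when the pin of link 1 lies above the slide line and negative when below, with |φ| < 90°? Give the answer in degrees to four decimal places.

geometry: r = 18 mm, L = 87 mm, e = 1 mm; θ starts at 0°
rotate link 1 by -76°: θ ← 0° -76° = -76°
rotate link 1 by +48°: θ ← -76° +48° = -28°
rotate link 1 by +64°: θ ← -28° +64° = 36°
rotate link 1 by +26°: θ ← 36° +26° = 62°
rotate link 1 by -50°: θ ← 62° -50° = 12°
h = r sin θ − e = 3.742410 − 1 = 2.742410
sin φ = h / L = 2.742410 / 87 = 0.03152196
φ = arcsin(0.03152196) = 1.806374°

1.8064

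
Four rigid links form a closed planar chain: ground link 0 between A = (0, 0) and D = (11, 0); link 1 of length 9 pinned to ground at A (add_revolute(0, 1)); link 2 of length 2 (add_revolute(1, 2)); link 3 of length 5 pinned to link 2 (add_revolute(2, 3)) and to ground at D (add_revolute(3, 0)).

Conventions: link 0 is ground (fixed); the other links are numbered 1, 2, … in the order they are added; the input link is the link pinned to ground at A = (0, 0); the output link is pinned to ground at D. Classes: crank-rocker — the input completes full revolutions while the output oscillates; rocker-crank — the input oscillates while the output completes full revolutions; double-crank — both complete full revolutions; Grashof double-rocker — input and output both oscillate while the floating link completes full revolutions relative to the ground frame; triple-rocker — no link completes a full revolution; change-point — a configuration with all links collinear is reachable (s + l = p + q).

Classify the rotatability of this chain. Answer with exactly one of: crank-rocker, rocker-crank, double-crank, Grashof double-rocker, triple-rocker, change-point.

lengths: ground=11, input=9, coupler=2, output=5
sorted: s=2 (shortest), l=11 (longest), p+q=14
s + l = 13 vs p + q = 14
s + l < p + q (Grashof) with shortest = coupler link → Grashof double-rocker

Grashof double-rocker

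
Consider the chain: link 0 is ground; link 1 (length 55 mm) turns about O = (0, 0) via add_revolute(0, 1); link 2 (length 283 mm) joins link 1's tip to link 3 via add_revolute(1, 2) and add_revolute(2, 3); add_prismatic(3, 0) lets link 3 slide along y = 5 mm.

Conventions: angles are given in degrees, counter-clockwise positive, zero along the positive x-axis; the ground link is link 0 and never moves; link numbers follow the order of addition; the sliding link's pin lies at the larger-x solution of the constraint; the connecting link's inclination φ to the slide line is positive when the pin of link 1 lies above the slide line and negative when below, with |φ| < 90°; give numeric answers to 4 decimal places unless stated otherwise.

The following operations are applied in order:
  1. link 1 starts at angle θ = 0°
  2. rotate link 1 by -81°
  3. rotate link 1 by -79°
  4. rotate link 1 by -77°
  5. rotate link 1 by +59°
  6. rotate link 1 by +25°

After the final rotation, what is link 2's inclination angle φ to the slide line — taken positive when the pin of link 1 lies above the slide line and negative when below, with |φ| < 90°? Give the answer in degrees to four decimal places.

geometry: r = 55 mm, L = 283 mm, e = 5 mm; θ starts at 0°
rotate link 1 by -81°: θ ← 0° -81° = -81°
rotate link 1 by -79°: θ ← -81° -79° = -160°
rotate link 1 by -77°: θ ← -160° -77° = -237°
rotate link 1 by +59°: θ ← -237° +59° = -178°
rotate link 1 by +25°: θ ← -178° +25° = -153°
h = r sin θ − e = -24.969477 − 5 = -29.969477
sin φ = h / L = -29.969477 / 283 = -0.10589921
φ = arcsin(-0.10589921) = -6.078977°

-6.0790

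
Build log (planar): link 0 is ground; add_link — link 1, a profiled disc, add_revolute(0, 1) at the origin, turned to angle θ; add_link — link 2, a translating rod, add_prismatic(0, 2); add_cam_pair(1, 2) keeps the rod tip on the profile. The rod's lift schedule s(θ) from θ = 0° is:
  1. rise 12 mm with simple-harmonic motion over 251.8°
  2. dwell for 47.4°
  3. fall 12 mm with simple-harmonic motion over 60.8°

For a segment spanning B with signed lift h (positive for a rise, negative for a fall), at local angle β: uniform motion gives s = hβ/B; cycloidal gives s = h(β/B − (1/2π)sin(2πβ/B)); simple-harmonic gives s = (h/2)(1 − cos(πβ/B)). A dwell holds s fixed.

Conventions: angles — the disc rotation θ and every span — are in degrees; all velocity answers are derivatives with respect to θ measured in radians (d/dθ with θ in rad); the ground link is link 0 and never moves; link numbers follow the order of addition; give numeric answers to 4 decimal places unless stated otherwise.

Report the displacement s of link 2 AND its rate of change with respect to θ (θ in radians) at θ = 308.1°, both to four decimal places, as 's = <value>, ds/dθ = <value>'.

seg 1 [0°–251.8°] simple-harmonic, h=12: full span → s += 12 → s = 12.0000
seg 2 [251.8°–299.2°] dwell: s stays 12.0000
seg 3 [299.2°–360°] simple-harmonic, h=-12: θ=308.1° here. β=8.9, B=60.8. -12/2·(1 − cos(π·0.1464)) = -0.6233 → s = 11.3767
velocity in seg [299.2°–360°] (simple-harmonic), θ in radians: β = 8.9° = 0.1553 rad, B = 60.8° = 1.0612 rad; ds/dθ = (πh/(2B)) sin(πβ/B) = (π·(-12)/(2·1.0612)) sin(π·0.1464) = -7.883872 mm/rad

s = 11.3767, ds/dθ = -7.8839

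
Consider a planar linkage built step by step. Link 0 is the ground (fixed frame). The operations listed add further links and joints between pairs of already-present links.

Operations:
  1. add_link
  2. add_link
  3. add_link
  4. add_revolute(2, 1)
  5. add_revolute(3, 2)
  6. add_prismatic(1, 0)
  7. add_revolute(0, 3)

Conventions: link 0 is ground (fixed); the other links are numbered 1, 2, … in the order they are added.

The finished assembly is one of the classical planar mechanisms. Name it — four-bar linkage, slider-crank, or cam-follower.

links: 4 (incl. ground); joints: 3 revolute, 1 prismatic, 0 higher (cam) pair, forming one closed loop
4 links, 3 revolutes + 1 prismatic in one loop → slider-crank

slider-crank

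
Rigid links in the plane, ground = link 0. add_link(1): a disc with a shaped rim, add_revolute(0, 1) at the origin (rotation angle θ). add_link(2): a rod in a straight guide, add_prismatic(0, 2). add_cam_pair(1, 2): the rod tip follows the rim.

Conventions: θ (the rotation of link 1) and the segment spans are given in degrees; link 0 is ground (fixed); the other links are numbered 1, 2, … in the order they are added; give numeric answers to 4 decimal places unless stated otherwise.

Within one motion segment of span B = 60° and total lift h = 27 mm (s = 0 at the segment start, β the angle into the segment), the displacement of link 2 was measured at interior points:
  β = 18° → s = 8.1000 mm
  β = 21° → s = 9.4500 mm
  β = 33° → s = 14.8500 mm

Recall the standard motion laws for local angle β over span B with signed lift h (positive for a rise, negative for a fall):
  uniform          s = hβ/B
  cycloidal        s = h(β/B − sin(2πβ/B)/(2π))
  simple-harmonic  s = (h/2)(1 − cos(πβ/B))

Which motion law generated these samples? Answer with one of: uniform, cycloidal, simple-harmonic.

candidates at β/B = r: uniform s = h·r (linear in β); cycloidal s = h·(r − sin(2πr)/(2π)); simple-harmonic s = (h/2)(1 − cos(πr))
β=18°: printed 8.1000 | uniform 8.1000, cycloidal 4.0131, simple-harmonic 5.5649
β=21°: printed 9.4500 | uniform 9.4500, cycloidal 5.9735, simple-harmonic 7.3711
β=33°: printed 14.8500 | uniform 14.8500, cycloidal 16.1779, simple-harmonic 15.6119
only one law matches every sample → uniform

uniform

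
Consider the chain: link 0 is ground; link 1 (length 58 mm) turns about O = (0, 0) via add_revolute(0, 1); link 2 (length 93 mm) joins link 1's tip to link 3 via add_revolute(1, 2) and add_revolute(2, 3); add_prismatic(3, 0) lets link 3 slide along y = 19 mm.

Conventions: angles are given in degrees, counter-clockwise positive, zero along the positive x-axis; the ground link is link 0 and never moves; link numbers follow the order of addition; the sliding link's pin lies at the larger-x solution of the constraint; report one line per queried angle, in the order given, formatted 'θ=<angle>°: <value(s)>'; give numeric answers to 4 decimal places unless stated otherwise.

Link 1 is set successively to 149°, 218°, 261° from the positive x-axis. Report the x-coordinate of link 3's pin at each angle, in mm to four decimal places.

geometry: r = 58 mm, L = 93 mm, e = 19 mm
θ=149°: crank pin P = (r cos θ, r sin θ) = (-49.715703, 29.872208)
θ=149°: h = r sin θ − e = 29.872208 − 19 = 10.872208
θ=149°: x = r cos θ + √(L² − h²) = -49.715703 + 92.362303 = 42.646600
θ=218°: crank pin P = (r cos θ, r sin θ) = (-45.704624, -35.708366)
θ=218°: h = r sin θ − e = -35.708366 − 19 = -54.708366
θ=218°: x = r cos θ + √(L² − h²) = -45.704624 + 75.206348 = 29.501724
θ=261°: crank pin P = (r cos θ, r sin θ) = (-9.073199, -57.285924)
θ=261°: h = r sin θ − e = -57.285924 − 19 = -76.285924
θ=261°: x = r cos θ + √(L² − h²) = -9.073199 + 53.192648 = 44.119449

θ=149°: 42.6466
θ=218°: 29.5017
θ=261°: 44.1194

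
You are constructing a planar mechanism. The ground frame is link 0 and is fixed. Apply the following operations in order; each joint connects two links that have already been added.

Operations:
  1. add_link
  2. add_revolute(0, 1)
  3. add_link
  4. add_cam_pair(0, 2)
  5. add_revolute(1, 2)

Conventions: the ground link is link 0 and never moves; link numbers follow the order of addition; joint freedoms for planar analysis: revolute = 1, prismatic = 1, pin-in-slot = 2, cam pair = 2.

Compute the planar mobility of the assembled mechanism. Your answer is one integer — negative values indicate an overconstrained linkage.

ground; <1,0,0>
#1 <2,0,0>
R:0↔1 J1 <2,1,0>
#2 <3,1,0>
C:0↔2 J2 <3,1,1>
R:1↔2 J1 <3,2,1>
3×2 − 2×2 − 1×1 = 1

M = 1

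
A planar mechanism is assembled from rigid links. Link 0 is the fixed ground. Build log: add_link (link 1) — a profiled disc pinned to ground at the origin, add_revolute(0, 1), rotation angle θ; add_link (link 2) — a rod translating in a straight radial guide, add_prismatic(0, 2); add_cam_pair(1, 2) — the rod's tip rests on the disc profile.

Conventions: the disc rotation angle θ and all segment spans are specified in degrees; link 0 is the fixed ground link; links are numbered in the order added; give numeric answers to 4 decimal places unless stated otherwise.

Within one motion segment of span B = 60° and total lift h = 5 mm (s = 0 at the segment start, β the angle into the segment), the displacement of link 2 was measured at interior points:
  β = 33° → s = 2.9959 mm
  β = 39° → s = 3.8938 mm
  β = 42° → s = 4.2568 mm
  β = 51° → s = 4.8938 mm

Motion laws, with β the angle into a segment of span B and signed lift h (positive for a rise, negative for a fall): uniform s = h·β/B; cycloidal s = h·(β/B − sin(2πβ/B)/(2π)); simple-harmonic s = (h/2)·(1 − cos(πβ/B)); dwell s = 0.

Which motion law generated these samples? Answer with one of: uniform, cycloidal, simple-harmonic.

candidates at β/B = r: uniform s = h·r (linear in β); cycloidal s = h·(r − sin(2πr)/(2π)); simple-harmonic s = (h/2)(1 − cos(πr))
β=33°: printed 2.9959 | uniform 2.7500, cycloidal 2.9959, simple-harmonic 2.8911
β=39°: printed 3.8938 | uniform 3.2500, cycloidal 3.8938, simple-harmonic 3.6350
β=42°: printed 4.2568 | uniform 3.5000, cycloidal 4.2568, simple-harmonic 3.9695
β=51°: printed 4.8938 | uniform 4.2500, cycloidal 4.8938, simple-harmonic 4.7275
only one law matches every sample → cycloidal

cycloidal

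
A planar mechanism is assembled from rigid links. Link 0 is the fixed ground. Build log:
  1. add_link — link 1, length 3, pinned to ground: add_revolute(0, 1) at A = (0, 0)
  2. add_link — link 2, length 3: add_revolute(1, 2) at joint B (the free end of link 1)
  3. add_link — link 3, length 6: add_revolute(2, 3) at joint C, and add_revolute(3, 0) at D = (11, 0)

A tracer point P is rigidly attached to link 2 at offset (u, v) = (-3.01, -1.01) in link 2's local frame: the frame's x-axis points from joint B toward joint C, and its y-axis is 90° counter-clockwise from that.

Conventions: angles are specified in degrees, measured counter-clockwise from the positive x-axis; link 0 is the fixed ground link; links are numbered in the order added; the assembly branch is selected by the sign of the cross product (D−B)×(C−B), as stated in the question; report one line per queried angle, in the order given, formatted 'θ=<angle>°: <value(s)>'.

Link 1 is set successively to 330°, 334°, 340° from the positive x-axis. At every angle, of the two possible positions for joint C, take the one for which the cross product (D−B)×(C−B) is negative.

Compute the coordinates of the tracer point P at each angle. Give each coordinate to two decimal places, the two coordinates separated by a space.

A=(0,0), D=(11.00,0)
θ=330°: B = A + 3.00·(cos330°, sin330°) = (2.5981, -1.5000)
θ=330°: |BD| = 8.5348
θ=330°: circle(B,3.00) ∩ circle(D,6.00): a=2.6856, h=1.3370
θ=330°:   candidates: C₊=(5.0069,0.2881) cross=11.411; C₋=(5.4769,-2.3441) cross=-11.411
θ=330°:   branch - wants cross < 0 → take C=(5.4769,-2.3441) (cross=-11.411)
θ=330°: ex = (C−B)/|BC| = (0.9596,-0.2814); ey = (0.2814,0.9596)
θ=330°: P = B + -3.01·ex + -1.01·ey = (-0.5745,-1.6222)
θ=334°: B = A + 3.00·(cos334°, sin334°) = (2.6964, -1.3151)
θ=334°: |BD| = 8.4071
θ=334°: circle(B,3.00) ∩ circle(D,6.00): a=2.5978, h=1.5005
θ=334°:   candidates: C₊=(5.0275,0.5733) cross=12.615; C₋=(5.4969,-2.3908) cross=-12.615
θ=334°:   branch - wants cross < 0 → take C=(5.4969,-2.3908) (cross=-12.615)
θ=334°: ex = (C−B)/|BC| = (0.9335,-0.3586); ey = (0.3586,0.9335)
θ=334°: P = B + -3.01·ex + -1.01·ey = (-0.4756,-1.1787)
θ=340°: B = A + 3.00·(cos340°, sin340°) = (2.8191, -1.0261)
θ=340°: |BD| = 8.2450
θ=340°: circle(B,3.00) ∩ circle(D,6.00): a=2.4852, h=1.6805
θ=340°:   candidates: C₊=(5.0758,0.9506) cross=13.856; C₋=(5.4940,-2.3842) cross=-13.856
θ=340°:   branch - wants cross < 0 → take C=(5.4940,-2.3842) (cross=-13.856)
θ=340°: ex = (C−B)/|BC| = (0.8917,-0.4527); ey = (0.4527,0.8917)
θ=340°: P = B + -3.01·ex + -1.01·ey = (-0.3220,-0.5640)

θ=330°: -0.57 -1.62
θ=334°: -0.48 -1.18
θ=340°: -0.32 -0.56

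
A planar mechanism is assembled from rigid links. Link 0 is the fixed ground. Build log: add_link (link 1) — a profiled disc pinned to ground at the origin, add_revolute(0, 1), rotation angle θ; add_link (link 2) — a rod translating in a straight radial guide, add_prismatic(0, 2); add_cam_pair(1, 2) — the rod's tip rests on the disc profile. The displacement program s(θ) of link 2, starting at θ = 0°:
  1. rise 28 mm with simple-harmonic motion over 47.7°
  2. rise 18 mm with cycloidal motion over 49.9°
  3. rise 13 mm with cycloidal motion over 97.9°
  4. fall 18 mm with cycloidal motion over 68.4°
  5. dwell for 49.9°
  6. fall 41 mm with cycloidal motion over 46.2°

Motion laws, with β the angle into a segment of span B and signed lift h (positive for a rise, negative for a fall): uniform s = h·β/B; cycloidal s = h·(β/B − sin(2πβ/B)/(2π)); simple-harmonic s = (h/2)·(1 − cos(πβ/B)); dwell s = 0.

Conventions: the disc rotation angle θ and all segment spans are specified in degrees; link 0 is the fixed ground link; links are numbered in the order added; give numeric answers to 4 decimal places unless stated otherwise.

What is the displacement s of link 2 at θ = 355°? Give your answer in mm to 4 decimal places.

seg 1 [0°–47.7°] simple-harmonic, h=28: full span → s += 28 → s = 28.0000
seg 2 [47.7°–97.6°] cycloidal, h=18: full span → s += 18 → s = 46.0000
seg 3 [97.6°–195.5°] cycloidal, h=13: full span → s += 13 → s = 59.0000
seg 4 [195.5°–263.9°] cycloidal, h=-18: full span → s += -18 → s = 41.0000
seg 5 [263.9°–313.8°] dwell: s stays 41.0000
seg 6 [313.8°–360°] cycloidal, h=-41: θ=355° here. β=41.2, B=46.2. -41·(0.8918 − sin(2π·0.8918)/(2π)) = -40.6659 → s = 0.3341

0.3341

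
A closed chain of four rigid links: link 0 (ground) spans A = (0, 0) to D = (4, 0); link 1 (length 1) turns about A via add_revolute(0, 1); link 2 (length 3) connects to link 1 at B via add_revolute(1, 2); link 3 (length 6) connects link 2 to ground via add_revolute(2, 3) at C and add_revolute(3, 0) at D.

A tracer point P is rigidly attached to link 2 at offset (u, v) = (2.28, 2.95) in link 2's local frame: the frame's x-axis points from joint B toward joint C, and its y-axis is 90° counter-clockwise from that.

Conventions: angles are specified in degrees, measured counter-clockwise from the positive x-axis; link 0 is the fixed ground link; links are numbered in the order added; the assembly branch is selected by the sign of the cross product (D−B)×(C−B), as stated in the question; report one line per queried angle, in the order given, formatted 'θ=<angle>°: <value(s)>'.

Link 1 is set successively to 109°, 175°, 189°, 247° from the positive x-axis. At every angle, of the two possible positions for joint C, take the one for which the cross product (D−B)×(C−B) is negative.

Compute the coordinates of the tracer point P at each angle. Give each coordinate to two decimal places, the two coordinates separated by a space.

A=(0,0), D=(4.00,0)
θ=109°: B = A + 1.00·(cos109°, sin109°) = (-0.3256, 0.9455)
θ=109°: |BD| = 4.4277
θ=109°: circle(B,3.00) ∩ circle(D,6.00): a=-0.8351, h=2.8814
θ=109°:   candidates: C₊=(-0.5261,3.9388) cross=12.758; C₋=(-1.7568,-1.6911) cross=-12.758
θ=109°:   branch - wants cross < 0 → take C=(-1.7568,-1.6911) (cross=-12.758)
θ=109°: ex = (C−B)/|BC| = (-0.4771,-0.8789); ey = (0.8789,-0.4771)
θ=109°: P = B + 2.28·ex + 2.95·ey = (1.1794,-2.4656)
θ=175°: B = A + 1.00·(cos175°, sin175°) = (-0.9962, 0.0872)
θ=175°: |BD| = 4.9970
θ=175°: circle(B,3.00) ∩ circle(D,6.00): a=-0.2032, h=2.9931
θ=175°:   candidates: C₊=(-1.1471,3.0834) cross=14.956; C₋=(-1.2515,-2.9020) cross=-14.956
θ=175°:   branch - wants cross < 0 → take C=(-1.2515,-2.9020) (cross=-14.956)
θ=175°: ex = (C−B)/|BC| = (-0.0851,-0.9964); ey = (0.9964,-0.0851)
θ=175°: P = B + 2.28·ex + 2.95·ey = (1.7490,-2.4357)
θ=189°: B = A + 1.00·(cos189°, sin189°) = (-0.9877, -0.1564)
θ=189°: |BD| = 4.9901
θ=189°: circle(B,3.00) ∩ circle(D,6.00): a=-0.2103, h=2.9926
θ=189°:   candidates: C₊=(-1.2917,2.8281) cross=14.934; C₋=(-1.1040,-3.1542) cross=-14.934
θ=189°:   branch - wants cross < 0 → take C=(-1.1040,-3.1542) (cross=-14.934)
θ=189°: ex = (C−B)/|BC| = (-0.0388,-0.9992); ey = (0.9992,-0.0388)
θ=189°: P = B + 2.28·ex + 2.95·ey = (1.8717,-2.5491)
θ=247°: B = A + 1.00·(cos247°, sin247°) = (-0.3907, -0.9205)
θ=247°: |BD| = 4.4862
θ=247°: circle(B,3.00) ∩ circle(D,6.00): a=-0.7661, h=2.9005
θ=247°:   candidates: C₊=(-1.7357,1.7611) cross=13.012; C₋=(-0.5454,-3.9165) cross=-13.012
θ=247°:   branch - wants cross < 0 → take C=(-0.5454,-3.9165) (cross=-13.012)
θ=247°: ex = (C−B)/|BC| = (-0.0516,-0.9987); ey = (0.9987,-0.0516)
θ=247°: P = B + 2.28·ex + 2.95·ey = (2.4378,-3.3496)

θ=109°: 1.18 -2.47
θ=175°: 1.75 -2.44
θ=189°: 1.87 -2.55
θ=247°: 2.44 -3.35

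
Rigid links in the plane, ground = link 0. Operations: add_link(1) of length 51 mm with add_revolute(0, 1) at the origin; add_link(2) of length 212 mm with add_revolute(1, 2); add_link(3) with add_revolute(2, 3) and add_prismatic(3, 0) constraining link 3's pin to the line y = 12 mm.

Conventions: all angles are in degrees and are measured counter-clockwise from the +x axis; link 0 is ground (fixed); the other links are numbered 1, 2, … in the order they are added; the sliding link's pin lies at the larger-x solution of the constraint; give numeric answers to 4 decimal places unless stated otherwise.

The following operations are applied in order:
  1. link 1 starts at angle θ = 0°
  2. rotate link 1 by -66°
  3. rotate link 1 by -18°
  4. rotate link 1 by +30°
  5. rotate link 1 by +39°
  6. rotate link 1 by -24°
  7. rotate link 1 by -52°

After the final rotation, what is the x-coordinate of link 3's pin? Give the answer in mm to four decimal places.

geometry: r = 51 mm, L = 212 mm, e = 12 mm; θ starts at 0°
rotate link 1 by -66°: θ ← 0° -66° = -66°
rotate link 1 by -18°: θ ← -66° -18° = -84°
rotate link 1 by +30°: θ ← -84° +30° = -54°
rotate link 1 by +39°: θ ← -54° +39° = -15°
rotate link 1 by -24°: θ ← -15° -24° = -39°
rotate link 1 by -52°: θ ← -39° -52° = -91°
crank pin P = (r cos θ, r sin θ) = (-0.890073, -50.992232)
h = r sin θ − e = -50.992232 − 12 = -62.992232
x = r cos θ + √(L² − h²) = -0.890073 + 202.425242 = 201.535169

201.5352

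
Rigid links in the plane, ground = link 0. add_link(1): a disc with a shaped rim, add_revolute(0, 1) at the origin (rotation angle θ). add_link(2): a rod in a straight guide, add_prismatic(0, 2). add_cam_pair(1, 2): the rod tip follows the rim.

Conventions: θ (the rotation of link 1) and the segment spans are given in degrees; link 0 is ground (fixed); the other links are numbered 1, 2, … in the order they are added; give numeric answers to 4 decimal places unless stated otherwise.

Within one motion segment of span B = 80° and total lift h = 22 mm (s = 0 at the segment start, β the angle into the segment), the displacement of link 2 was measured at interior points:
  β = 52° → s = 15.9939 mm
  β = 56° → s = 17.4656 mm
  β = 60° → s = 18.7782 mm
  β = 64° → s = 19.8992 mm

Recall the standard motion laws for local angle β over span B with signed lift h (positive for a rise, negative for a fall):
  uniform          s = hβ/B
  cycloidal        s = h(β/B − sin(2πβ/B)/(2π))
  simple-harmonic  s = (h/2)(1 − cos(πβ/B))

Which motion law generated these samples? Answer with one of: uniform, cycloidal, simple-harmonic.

candidates at β/B = r: uniform s = h·r (linear in β); cycloidal s = h·(r − sin(2πr)/(2π)); simple-harmonic s = (h/2)(1 − cos(πr))
β=52°: printed 15.9939 | uniform 14.3000, cycloidal 17.1327, simple-harmonic 15.9939
β=56°: printed 17.4656 | uniform 15.4000, cycloidal 18.7300, simple-harmonic 17.4656
β=60°: printed 18.7782 | uniform 16.5000, cycloidal 20.0014, simple-harmonic 18.7782
β=64°: printed 19.8992 | uniform 17.6000, cycloidal 20.9300, simple-harmonic 19.8992
only one law matches every sample → simple-harmonic

simple-harmonic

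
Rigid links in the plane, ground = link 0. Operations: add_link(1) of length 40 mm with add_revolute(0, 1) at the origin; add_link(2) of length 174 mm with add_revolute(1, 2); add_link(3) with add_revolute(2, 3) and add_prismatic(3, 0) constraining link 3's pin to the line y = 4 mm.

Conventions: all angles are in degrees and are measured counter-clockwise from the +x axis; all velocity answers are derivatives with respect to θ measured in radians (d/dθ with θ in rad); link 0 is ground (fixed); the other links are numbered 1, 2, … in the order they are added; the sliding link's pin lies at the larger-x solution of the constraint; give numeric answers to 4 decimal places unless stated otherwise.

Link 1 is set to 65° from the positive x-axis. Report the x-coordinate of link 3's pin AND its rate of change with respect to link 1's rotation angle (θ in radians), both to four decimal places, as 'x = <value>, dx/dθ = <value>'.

geometry: r = 40 mm, L = 174 mm, e = 4 mm
crank pin P = (r cos θ, r sin θ) = (16.904730, 36.252311)
h = r sin θ − e = 36.252311 − 4 = 32.252311
x = r cos θ + √(L² − h²) = 16.904730 + 170.984761 = 187.889491
dx/dθ = −r sin θ − h·r cos θ/√(L² − h²) (θ in radians; h = 32.252311) = -39.440997

x = 187.8895, dx/dθ = -39.4410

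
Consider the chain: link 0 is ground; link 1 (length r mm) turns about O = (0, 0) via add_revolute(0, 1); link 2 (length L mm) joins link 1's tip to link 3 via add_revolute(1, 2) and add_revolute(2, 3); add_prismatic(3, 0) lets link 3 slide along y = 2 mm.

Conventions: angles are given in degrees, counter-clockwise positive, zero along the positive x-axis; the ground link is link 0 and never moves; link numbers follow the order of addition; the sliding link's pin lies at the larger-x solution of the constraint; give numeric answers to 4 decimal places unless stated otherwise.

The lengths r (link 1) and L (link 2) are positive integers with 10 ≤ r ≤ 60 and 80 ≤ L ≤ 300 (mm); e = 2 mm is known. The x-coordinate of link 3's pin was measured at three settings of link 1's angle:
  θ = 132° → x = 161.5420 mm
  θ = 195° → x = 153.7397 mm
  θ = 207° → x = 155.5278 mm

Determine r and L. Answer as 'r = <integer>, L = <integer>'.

constraint per measurement: (x − r cos θ)² + (r sin θ − e)² = L²
subtracting the θ₁ and θ₂ equations cancels the r² and L² terms:
r = (x₁² − x₂²) / (2[(x₁cos θ₁ + e sin θ₁) − (x₂cos θ₂ + e sin θ₂)]) = 29.0001 → r = 29
L² = (x₁ − r cos θ₁)² + (r sin θ₁ − e)² = 33123.9894 → L = 182.0000 → L = 182
check at θ₃=207°: x = 155.5278 (printed 155.5278) ✓

r = 29, L = 182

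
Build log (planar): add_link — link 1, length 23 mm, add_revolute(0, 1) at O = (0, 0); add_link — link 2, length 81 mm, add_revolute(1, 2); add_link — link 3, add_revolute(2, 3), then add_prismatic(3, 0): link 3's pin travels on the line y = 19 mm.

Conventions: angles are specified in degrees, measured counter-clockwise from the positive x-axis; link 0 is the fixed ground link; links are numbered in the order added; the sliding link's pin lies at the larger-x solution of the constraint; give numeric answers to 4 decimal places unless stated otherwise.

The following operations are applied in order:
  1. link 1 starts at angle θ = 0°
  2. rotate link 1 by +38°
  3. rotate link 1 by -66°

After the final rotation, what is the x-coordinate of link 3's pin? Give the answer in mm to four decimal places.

geometry: r = 23 mm, L = 81 mm, e = 19 mm; θ starts at 0°
rotate link 1 by +38°: θ ← 0° +38° = 38°
rotate link 1 by -66°: θ ← 38° -66° = -28°
crank pin P = (r cos θ, r sin θ) = (20.307795, -10.797846)
h = r sin θ − e = -10.797846 − 19 = -29.797846
x = r cos θ + √(L² − h²) = 20.307795 + 75.319907 = 95.627702

95.6277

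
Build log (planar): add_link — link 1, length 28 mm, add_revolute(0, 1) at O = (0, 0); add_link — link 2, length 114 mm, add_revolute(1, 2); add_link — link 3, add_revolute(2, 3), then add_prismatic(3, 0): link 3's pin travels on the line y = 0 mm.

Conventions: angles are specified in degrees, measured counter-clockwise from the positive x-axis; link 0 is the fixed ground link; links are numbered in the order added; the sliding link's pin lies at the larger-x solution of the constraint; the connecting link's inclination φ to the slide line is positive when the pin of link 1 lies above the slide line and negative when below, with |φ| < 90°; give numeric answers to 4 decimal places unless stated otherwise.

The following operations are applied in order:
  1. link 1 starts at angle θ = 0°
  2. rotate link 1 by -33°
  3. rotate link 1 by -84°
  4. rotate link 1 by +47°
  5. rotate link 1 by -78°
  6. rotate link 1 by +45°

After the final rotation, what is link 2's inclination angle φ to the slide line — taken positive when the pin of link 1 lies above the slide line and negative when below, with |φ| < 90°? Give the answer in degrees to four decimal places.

geometry: r = 28 mm, L = 114 mm, e = 0 mm; θ starts at 0°
rotate link 1 by -33°: θ ← 0° -33° = -33°
rotate link 1 by -84°: θ ← -33° -84° = -117°
rotate link 1 by +47°: θ ← -117° +47° = -70°
rotate link 1 by -78°: θ ← -70° -78° = -148°
rotate link 1 by +45°: θ ← -148° +45° = -103°
h = r sin θ − e = -27.282362 − 0 = -27.282362
sin φ = h / L = -27.282362 / 114 = -0.23931896
φ = arcsin(-0.23931896) = -13.846349°

-13.8463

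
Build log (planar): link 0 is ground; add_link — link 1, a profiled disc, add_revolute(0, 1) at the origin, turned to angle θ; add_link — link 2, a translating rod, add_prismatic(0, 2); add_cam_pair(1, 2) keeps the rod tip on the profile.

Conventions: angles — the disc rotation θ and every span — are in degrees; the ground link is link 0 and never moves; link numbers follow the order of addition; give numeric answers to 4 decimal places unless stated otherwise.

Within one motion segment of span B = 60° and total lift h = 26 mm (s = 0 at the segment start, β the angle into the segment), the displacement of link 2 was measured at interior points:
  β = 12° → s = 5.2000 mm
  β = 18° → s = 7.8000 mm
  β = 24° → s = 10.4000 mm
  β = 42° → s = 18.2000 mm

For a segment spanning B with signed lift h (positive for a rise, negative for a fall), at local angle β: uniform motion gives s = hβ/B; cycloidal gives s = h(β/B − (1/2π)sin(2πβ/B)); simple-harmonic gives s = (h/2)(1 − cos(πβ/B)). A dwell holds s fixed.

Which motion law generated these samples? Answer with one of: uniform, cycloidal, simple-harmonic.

candidates at β/B = r: uniform s = h·r (linear in β); cycloidal s = h·(r − sin(2πr)/(2π)); simple-harmonic s = (h/2)(1 − cos(πr))
β=12°: printed 5.2000 | uniform 5.2000, cycloidal 1.2645, simple-harmonic 2.4828
β=18°: printed 7.8000 | uniform 7.8000, cycloidal 3.8645, simple-harmonic 5.3588
β=24°: printed 10.4000 | uniform 10.4000, cycloidal 7.9677, simple-harmonic 8.9828
β=42°: printed 18.2000 | uniform 18.2000, cycloidal 22.1355, simple-harmonic 20.6412
only one law matches every sample → uniform

uniform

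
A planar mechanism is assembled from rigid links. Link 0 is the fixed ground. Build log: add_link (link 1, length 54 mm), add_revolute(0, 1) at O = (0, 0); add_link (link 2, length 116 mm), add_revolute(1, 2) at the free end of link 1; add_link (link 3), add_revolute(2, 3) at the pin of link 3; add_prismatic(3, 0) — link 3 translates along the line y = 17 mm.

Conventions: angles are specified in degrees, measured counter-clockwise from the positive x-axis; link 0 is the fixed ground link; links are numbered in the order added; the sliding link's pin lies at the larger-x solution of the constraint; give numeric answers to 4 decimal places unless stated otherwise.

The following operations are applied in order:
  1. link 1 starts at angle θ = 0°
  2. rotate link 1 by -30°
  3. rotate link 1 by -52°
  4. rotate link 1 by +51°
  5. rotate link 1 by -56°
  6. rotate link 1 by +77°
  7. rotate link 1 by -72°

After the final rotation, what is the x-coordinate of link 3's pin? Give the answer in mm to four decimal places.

geometry: r = 54 mm, L = 116 mm, e = 17 mm; θ starts at 0°
rotate link 1 by -30°: θ ← 0° -30° = -30°
rotate link 1 by -52°: θ ← -30° -52° = -82°
rotate link 1 by +51°: θ ← -82° +51° = -31°
rotate link 1 by -56°: θ ← -31° -56° = -87°
rotate link 1 by +77°: θ ← -87° +77° = -10°
rotate link 1 by -72°: θ ← -10° -72° = -82°
crank pin P = (r cos θ, r sin θ) = (7.515347, -53.474476)
h = r sin θ − e = -53.474476 − 17 = -70.474476
x = r cos θ + √(L² − h²) = 7.515347 + 92.137659 = 99.653007

99.6530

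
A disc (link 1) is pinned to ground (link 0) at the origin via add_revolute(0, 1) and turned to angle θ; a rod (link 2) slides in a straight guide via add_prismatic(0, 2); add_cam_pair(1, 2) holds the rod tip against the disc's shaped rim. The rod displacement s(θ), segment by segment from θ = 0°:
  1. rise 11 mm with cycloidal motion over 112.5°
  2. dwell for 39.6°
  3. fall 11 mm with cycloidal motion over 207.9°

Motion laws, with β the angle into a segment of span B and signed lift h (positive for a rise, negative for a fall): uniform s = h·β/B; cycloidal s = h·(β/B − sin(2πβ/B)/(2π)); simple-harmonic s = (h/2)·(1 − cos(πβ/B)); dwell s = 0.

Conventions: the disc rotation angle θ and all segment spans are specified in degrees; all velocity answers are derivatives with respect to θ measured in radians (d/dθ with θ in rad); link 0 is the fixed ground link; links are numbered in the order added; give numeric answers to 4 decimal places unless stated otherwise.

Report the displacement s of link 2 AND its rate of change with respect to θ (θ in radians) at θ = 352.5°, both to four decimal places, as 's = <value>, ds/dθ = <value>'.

segment 1 (0° to 112.5°, cycloidal, h = 11) is passed completely: s = 0.0000 + (11) = 11.0000
segment 2 (112.5° to 152.1°, dwell): s unchanged at 11.0000
θ = 352.5° falls in segment 3 (152.1° to 360°, cycloidal, h = -11): β = 352.5 − 152.1 = 200.4°, B = 207.9°; Δs = -11·(0.9639 − sin(2π·0.9639)/(2π)) = -10.9966; s = 11.0000 − 10.9966 = 0.0034
velocity in seg [152.1°–360°] (cycloidal), θ in radians: β = 200.4° = 3.4976 rad, B = 207.9° = 3.6285 rad; ds/dθ = (h/B)(1 − cos(2πβ/B)) = ((-11)/3.6285)(1 − cos(2π·0.9639)) = -0.077543 mm/rad

s = 0.0034, ds/dθ = -0.0775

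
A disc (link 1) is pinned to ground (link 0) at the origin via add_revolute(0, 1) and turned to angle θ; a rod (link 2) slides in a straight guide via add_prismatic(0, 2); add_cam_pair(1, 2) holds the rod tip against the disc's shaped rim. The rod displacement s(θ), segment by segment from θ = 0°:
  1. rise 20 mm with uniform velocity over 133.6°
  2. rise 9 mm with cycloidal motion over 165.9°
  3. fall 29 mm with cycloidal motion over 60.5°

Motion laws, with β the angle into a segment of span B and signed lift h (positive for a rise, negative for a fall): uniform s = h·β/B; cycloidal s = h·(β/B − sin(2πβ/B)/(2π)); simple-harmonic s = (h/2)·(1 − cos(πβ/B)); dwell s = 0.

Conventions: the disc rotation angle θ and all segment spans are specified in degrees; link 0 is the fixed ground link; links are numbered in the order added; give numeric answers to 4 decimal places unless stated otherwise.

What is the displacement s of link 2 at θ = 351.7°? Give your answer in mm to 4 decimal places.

segment 1 (0° to 133.6°, uniform, h = 20) is passed completely: s = 0.0000 + (20) = 20.0000
segment 2 (133.6° to 299.5°, cycloidal, h = 9) is passed completely: s = 20.0000 + (9) = 29.0000
θ = 351.7° falls in segment 3 (299.5° to 360°, cycloidal, h = -29): β = 351.7 − 299.5 = 52.2°, B = 60.5°; Δs = -29·(0.8628 − sin(2π·0.8628)/(2π)) = -28.5253; s = 29.0000 − 28.5253 = 0.4747

0.4747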